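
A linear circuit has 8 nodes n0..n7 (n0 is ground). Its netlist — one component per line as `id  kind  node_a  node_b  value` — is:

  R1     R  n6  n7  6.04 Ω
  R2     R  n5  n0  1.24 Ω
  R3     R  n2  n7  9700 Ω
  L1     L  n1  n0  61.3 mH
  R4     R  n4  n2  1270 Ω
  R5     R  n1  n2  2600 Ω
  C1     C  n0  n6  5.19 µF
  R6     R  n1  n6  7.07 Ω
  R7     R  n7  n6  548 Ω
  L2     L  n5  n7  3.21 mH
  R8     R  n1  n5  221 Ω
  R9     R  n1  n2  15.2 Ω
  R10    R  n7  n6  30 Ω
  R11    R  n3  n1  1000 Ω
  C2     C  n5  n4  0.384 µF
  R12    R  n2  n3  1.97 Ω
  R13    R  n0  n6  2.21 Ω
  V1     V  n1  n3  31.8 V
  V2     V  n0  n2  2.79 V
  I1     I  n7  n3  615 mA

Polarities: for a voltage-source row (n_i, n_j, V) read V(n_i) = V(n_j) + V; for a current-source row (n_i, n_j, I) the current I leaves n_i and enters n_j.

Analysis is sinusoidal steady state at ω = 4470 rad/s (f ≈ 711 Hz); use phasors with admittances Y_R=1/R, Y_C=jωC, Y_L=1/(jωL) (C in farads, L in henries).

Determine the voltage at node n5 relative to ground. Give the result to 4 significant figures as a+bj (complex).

MNA unknowns: 7 node voltages V₁..V_7 plus 2 source currents (V1, V2)
R1: Y=0.1656+0.000j on G[6,7]
R2: Y=0.8065+0.000j on G[5,0]
R3: Y=0.0001031+0.000j on G[2,7]
L1: Y=0.000-0.003649j on G[1,0]
R4: Y=0.0007874+0.000j on G[4,2]
R5: Y=0.0003846+0.000j on G[1,2]
C1: Y=0.000+0.02320j on G[0,6]
R6: Y=0.1414+0.000j on G[1,6]
R7: Y=0.001825+0.000j on G[7,6]
L2: Y=0.000-0.06969j on G[5,7]
R8: Y=0.004525+0.000j on G[1,5]
R9: Y=0.06579+0.000j on G[1,2]
R10: Y=0.03333+0.000j on G[7,6]
R11: Y=0.001000+0.000j on G[3,1]
C2: Y=0.000+0.001716j on G[5,4]
R12: Y=0.5076+0.000j on G[2,3]
R13: Y=0.4525+0.000j on G[0,6]
V1: row V1−V3=31.8, i_V1 at 1,3
V2: row V0−V2=2.79, i_V2 at 0,2
I1: z[7]−=0.615, z[3]+=0.615
solve → V1=21.87+0.1023j, V2=-2.790+0.000j, V3=-9.930+0.1023j, V4=-0.3374+1.055j, V5=0.1464-0.07039j, V6=4.134-0.04168j, V7=0.9602+0.2408j
aux → i_V1=-4.271+0.05191j, i_V2=1.990-0.05953j

0.1464-0.07039j V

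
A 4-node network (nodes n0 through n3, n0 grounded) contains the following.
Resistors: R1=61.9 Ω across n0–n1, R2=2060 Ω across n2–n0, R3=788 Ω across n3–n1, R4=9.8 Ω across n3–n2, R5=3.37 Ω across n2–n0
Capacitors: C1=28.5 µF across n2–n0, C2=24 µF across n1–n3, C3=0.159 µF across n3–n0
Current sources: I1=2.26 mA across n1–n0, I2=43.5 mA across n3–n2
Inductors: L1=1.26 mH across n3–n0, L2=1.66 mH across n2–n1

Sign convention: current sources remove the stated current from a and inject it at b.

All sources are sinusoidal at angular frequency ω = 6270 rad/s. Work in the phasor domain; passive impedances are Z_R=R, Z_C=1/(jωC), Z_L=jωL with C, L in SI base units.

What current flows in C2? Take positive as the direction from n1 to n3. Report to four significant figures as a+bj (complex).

0.02232-0.005353j A

Element admittances at ω=6270 rad/s:
  Y(R1) = 0.01616+0.000j S between n0,n1
  Y(R2) = 0.0004854+0.000j S between n2,n0
  Y(R3) = 0.001269+0.000j S between n3,n1
  Y(C1) = 0.000+0.1787j S between n2,n0
  Y(C2) = 0.000+0.1505j S between n1,n3
  I1: injects 0.00226 A into n0 (from n1)
  Y(L1) = 0.000-0.1266j S between n3,n0
  Y(C3) = 0.000+0.0009969j S between n3,n0
  Y(R4) = 0.1020+0.000j S between n3,n2
  Y(R5) = 0.2967+0.000j S between n2,n0
  Y(L2) = 0.000-0.09608j S between n2,n1
  I2: injects 0.0435 A into n2 (from n3)
Assemble and solve the 3×3 MNA system:
  V(n1)=-0.06900-0.2634j  V(n2)=0.03296-0.01963j  V(n3)=-0.03342-0.1151j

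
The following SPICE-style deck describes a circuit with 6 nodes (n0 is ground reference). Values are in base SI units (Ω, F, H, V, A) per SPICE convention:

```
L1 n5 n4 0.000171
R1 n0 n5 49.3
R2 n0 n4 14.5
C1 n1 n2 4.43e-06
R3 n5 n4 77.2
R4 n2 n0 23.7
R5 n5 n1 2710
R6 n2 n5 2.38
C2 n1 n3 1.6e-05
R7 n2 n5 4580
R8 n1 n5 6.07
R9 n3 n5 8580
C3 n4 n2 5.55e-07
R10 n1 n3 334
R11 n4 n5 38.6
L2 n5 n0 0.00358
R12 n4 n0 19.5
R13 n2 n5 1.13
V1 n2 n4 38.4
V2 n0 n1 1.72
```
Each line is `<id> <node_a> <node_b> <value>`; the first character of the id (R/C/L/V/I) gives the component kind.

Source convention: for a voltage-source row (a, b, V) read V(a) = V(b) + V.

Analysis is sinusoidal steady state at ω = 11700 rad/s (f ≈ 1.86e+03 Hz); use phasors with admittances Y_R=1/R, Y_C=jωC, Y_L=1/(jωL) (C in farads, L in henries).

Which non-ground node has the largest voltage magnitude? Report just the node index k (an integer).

Apply KCL at each of the 5 non-ground nodes and solve the resulting linear system.
Node n1: branches {C1, R5, C2, R8, R10, V2} → V_1 = -1.720+0.000j
Node n2: branches {C1, R4, R6, R7, C3, R13, V1} → V_2 = 14.61-7.992j
Node n3: branches {C2, R9, R10} → V_3 = -1.718-0.005944j
Node n4: branches {L1, R2, R3, C3, R11, R12, V1} → V_4 = -23.79-7.992j
Node n5: branches {L1, R1, R3, R5, R6, R7, R8, R9, R11, L2, R13} → V_5 = 7.887+3.450j
Source currents: i(V1)=-9.810+14.18j, i(V2)=-2.002-1.417j

4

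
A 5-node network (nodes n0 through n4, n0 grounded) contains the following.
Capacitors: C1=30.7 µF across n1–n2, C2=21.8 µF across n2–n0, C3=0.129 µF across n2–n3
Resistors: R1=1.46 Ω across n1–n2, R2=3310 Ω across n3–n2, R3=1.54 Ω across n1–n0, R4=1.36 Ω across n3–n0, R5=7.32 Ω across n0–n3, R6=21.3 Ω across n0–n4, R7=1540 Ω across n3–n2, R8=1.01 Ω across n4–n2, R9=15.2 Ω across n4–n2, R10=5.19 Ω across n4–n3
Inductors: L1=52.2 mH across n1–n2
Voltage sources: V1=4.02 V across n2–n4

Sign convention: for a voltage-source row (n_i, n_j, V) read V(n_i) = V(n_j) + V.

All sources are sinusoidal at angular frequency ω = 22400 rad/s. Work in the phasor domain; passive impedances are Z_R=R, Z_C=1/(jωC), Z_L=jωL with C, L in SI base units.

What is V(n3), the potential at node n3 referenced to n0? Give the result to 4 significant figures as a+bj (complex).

Element admittances at ω=22400 rad/s:
  Y(C1) = 0.000+0.6877j S between n1,n2
  Y(R1) = 0.6849+0.000j S between n1,n2
  Y(L1) = 0.000-0.0008552j S between n1,n2
  Y(R2) = 0.0003021+0.000j S between n3,n2
  Y(C2) = 0.000+0.4883j S between n2,n0
  Y(R3) = 0.6494+0.000j S between n1,n0
  Y(R4) = 0.7353+0.000j S between n3,n0
  Y(R5) = 0.1366+0.000j S between n0,n3
  Y(R6) = 0.04695+0.000j S between n0,n4
  Y(R7) = 0.0006494+0.000j S between n3,n2
  Y(C3) = 0.000+0.002890j S between n2,n3
  Y(R8) = 0.9901+0.000j S between n4,n2
  Y(R9) = 0.06579+0.000j S between n4,n2
  Y(R10) = 0.1927+0.000j S between n4,n3
  V1: constraint V(n2)−V(n4) = 4.02
Assemble and solve the 5×5 MNA system:
  V(n1)=0.5428-0.2878j  V(n2)=0.6630-0.6811j  V(n3)=-0.6049-0.1203j  V(n4)=-3.357-0.6811j
  i(V1)=-4.933-0.1400j

-0.6049-0.1203j V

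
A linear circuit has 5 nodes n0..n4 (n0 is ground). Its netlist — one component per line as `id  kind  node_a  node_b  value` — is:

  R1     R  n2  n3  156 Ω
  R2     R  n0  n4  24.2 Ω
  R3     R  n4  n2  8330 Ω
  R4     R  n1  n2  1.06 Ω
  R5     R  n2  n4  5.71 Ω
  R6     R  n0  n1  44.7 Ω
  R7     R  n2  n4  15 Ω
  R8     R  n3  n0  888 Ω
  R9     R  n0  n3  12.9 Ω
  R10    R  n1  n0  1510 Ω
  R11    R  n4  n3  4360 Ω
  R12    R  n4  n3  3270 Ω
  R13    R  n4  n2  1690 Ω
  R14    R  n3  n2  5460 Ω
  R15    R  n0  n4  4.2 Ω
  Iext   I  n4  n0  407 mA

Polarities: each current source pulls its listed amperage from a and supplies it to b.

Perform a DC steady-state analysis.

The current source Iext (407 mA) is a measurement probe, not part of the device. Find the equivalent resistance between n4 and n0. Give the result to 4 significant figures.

Apply KCL at each of the 4 non-ground nodes and solve the resulting linear system.
Node n1: branches {R4, R6, R10} → V_1 = -1.164
Node n2: branches {R1, R3, R4, R5, R7, R13, R14} → V_2 = -1.192
Node n3: branches {R1, R8, R9, R11, R12, R14} → V_3 = -0.09996
Node n4: branches {R2, R3, R5, R7, R11, R12, R13, R15, Iext} → V_4 = -1.333

R_eq = 3.274 Ω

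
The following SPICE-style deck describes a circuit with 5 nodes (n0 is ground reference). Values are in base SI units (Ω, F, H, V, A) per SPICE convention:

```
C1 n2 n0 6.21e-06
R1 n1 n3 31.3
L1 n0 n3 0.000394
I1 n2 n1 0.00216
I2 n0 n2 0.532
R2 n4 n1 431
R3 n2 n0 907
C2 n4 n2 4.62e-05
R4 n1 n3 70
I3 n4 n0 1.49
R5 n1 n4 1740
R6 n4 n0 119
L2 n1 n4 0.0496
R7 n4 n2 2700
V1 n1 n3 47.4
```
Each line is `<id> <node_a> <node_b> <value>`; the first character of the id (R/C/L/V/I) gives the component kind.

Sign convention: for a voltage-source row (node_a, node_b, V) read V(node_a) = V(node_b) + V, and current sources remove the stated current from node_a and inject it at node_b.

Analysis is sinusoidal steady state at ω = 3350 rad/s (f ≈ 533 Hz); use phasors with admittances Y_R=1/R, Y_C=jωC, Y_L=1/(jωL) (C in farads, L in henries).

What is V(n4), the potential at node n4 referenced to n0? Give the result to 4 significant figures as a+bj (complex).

-47.49+25.29j V

Apply KCL at each of the 4 non-ground nodes and solve the resulting linear system.
Node n1: branches {R1, I1, R2, R4, R5, L2, V1} → V_1 = 46.56-0.1544j
Node n2: branches {C1, I1, I2, R3, C2, R7} → V_2 = -41.97+19.02j
Node n3: branches {R1, L1, R4, V1} → V_3 = -0.8443-0.1544j
Node n4: branches {R2, C2, I3, R5, R6, L2, R7} → V_4 = -47.49+25.29j
Source currents: i(V1)=-2.309+0.6396j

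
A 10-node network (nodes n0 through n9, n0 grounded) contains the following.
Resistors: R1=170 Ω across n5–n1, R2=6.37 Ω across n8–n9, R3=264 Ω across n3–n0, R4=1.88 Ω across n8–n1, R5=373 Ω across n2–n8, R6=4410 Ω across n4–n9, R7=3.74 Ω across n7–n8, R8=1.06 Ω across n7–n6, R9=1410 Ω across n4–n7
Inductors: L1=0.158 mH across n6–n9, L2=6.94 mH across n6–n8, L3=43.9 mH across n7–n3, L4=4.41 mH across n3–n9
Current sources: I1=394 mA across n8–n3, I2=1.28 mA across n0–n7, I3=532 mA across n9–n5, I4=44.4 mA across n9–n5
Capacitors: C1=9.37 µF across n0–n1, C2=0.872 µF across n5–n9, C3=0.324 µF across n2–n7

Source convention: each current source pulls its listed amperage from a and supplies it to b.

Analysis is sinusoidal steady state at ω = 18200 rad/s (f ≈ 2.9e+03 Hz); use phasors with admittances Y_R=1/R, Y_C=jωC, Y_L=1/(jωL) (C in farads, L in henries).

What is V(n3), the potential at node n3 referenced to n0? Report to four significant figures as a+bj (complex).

MNA unknowns: 9 node voltages V₁..V_9
R1: Y=0.005882+0.000j on G[5,1]
R2: Y=0.1570+0.000j on G[8,9]
R3: Y=0.003788+0.000j on G[3,0]
R4: Y=0.5319+0.000j on G[8,1]
R5: Y=0.002681+0.000j on G[2,8]
L1: Y=0.000-0.3478j on G[6,9]
L2: Y=0.000-0.007917j on G[6,8]
I1: z[8]−=0.394, z[3]+=0.394
L3: Y=0.000-0.001252j on G[7,3]
I2: z[0]−=0.00128, z[7]+=0.00128
R6: Y=0.0002268+0.000j on G[4,9]
C1: Y=0.000+0.1705j on G[0,1]
L4: Y=0.000-0.01246j on G[3,9]
R7: Y=0.2674+0.000j on G[7,8]
C2: Y=0.000+0.01587j on G[5,9]
R8: Y=0.9434+0.000j on G[7,6]
I3: z[9]−=0.532, z[5]+=0.532
R9: Y=0.0007092+0.000j on G[4,7]
C3: Y=0.000+0.005897j on G[2,7]
I4: z[9]−=0.0444, z[5]+=0.0444
solve → V1=-0.6086+0.1596j, V2=-0.2692+0.5905j, V3=7.524+27.40j, V4=-0.1159+0.4558j, V5=11.53-31.04j, V6=0.007770+0.3748j, V7=-0.1414+0.3519j, V8=-0.7940+0.3095j, V9=-0.03608+0.7810j

7.524+27.40j V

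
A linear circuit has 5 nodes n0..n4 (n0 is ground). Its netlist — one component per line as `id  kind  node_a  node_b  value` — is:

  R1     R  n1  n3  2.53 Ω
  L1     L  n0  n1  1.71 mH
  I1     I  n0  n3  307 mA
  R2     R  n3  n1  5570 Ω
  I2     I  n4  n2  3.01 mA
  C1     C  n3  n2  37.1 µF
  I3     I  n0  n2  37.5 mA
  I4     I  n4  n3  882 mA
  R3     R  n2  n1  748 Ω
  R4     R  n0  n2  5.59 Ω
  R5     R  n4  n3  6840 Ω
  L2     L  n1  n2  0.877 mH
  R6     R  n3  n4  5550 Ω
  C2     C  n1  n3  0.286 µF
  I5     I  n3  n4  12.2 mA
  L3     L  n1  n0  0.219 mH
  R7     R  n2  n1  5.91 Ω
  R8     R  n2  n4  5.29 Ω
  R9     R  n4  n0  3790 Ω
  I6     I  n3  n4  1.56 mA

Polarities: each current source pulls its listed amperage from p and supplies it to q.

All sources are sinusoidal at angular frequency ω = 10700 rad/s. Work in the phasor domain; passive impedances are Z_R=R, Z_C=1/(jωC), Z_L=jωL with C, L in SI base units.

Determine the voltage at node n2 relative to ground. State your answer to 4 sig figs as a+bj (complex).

MNA unknowns: 4 node voltages V₁..V_4
R1: Y=0.3953+0.000j on G[1,3]
L1: Y=0.000-0.05465j on G[0,1]
I1: z[0]−=0.307, z[3]+=0.307
R2: Y=0.0001795+0.000j on G[3,1]
I2: z[4]−=0.00301, z[2]+=0.00301
C1: Y=0.000+0.3970j on G[3,2]
I3: z[0]−=0.0375, z[2]+=0.0375
I4: z[4]−=0.882, z[3]+=0.882
R3: Y=0.001337+0.000j on G[2,1]
R4: Y=0.1789+0.000j on G[0,2]
R5: Y=0.0001462+0.000j on G[4,3]
L2: Y=0.000-0.1066j on G[1,2]
R6: Y=0.0001802+0.000j on G[3,4]
C2: Y=0.000+0.003060j on G[1,3]
I5: z[3]−=0.0122, z[4]+=0.0122
L3: Y=0.000-0.4267j on G[1,0]
R7: Y=0.1692+0.000j on G[2,1]
R8: Y=0.1890+0.000j on G[2,4]
R9: Y=0.0002639+0.000j on G[4,0]
I6: z[3]−=0.00156, z[4]+=0.00156
solve → V1=0.5946+0.6749j, V2=0.1163+1.598j, V3=1.364-0.5819j, V4=-4.476+1.592j

0.1163+1.598j V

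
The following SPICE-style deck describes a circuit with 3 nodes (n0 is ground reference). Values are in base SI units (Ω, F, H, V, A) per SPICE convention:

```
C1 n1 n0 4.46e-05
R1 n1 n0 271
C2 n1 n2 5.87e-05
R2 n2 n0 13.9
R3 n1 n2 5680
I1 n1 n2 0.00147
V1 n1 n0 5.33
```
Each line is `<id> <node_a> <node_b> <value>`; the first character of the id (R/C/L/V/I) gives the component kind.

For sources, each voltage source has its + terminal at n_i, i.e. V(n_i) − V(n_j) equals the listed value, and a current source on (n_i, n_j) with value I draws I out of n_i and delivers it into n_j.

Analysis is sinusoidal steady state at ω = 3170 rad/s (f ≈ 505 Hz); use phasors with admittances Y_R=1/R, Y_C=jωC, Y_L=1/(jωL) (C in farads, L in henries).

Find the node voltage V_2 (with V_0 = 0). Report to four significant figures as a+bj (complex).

4.638+1.785j V

Apply KCL at each of the 2 non-ground nodes and solve the resulting linear system.
Node n1: branches {C1, R1, C2, R3, I1, V1} → V_1 = 5.330+0.000j
Node n2: branches {C2, R2, R3, I1} → V_2 = 4.638+1.785j
Source currents: i(V1)=-0.3534-0.8820j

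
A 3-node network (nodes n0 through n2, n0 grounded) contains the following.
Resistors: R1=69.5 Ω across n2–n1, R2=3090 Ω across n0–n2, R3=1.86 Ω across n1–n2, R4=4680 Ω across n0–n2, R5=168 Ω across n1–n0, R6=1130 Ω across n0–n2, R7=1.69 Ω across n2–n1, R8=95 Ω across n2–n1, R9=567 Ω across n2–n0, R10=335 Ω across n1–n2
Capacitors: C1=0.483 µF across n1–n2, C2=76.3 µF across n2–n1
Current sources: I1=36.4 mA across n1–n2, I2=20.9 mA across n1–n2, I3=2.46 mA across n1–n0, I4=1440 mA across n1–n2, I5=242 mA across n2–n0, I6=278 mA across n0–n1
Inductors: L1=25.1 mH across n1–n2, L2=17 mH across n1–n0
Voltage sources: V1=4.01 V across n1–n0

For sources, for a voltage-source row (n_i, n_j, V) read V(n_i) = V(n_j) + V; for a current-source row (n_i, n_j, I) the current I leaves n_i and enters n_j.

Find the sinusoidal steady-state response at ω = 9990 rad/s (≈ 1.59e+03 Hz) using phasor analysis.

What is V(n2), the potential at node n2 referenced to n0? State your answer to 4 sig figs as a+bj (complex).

Element admittances at ω=9990 rad/s:
  Y(R1) = 0.01439+0.000j S between n2,n1
  Y(R2) = 0.0003236+0.000j S between n0,n2
  Y(C1) = 0.000+0.004825j S between n1,n2
  I1: injects 0.0364 A into n2 (from n1)
  I2: injects 0.0209 A into n2 (from n1)
  I3: injects 0.00246 A into n0 (from n1)
  I4: injects 1.44 A into n2 (from n1)
  Y(L1) = 0.000-0.003988j S between n1,n2
  Y(R3) = 0.5376+0.000j S between n1,n2
  I5: injects 0.242 A into n0 (from n2)
  Y(R4) = 0.0002137+0.000j S between n0,n2
  Y(R5) = 0.005952+0.000j S between n1,n0
  Y(L2) = 0.000-0.005888j S between n1,n0
  Y(R6) = 0.0008850+0.000j S between n0,n2
  Y(R7) = 0.5917+0.000j S between n2,n1
  Y(R8) = 0.01053+0.000j S between n2,n1
  I6: injects 0.278 A into n1 (from n0)
  Y(R9) = 0.001764+0.000j S between n2,n0
  Y(C2) = 0.000+0.7622j S between n2,n1
  Y(R10) = 0.002985+0.000j S between n1,n2
  V1: constraint V(n1)−V(n0) = 4.01
Assemble and solve the 3×3 MNA system:
  V(n1)=4.010+0.000j  V(n2)=4.758-0.4915j
  i(V1)=-0.005486+0.02518j

4.758-0.4915j V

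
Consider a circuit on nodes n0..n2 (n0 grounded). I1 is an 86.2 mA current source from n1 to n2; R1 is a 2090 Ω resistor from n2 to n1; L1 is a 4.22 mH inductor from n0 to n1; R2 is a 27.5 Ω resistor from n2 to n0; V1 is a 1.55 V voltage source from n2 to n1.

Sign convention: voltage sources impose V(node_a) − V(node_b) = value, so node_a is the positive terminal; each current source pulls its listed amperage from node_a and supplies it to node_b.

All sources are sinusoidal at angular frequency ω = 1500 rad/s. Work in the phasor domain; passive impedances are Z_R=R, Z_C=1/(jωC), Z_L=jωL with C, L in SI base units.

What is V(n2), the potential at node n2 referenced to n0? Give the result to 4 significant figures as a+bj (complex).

1.472-0.3388j V

MNA unknowns: 2 node voltages V₁..V_2 plus 1 source current (V1)
I1: z[1]−=0.0862, z[2]+=0.0862
R1: Y=0.0004785+0.000j on G[2,1]
L1: Y=0.000-0.1580j on G[0,1]
R2: Y=0.03636+0.000j on G[2,0]
V1: row V2−V1=1.55, i_V1 at 2,1
solve → V1=-0.07799-0.3388j, V2=1.472-0.3388j
aux → i_V1=0.03193+0.01232j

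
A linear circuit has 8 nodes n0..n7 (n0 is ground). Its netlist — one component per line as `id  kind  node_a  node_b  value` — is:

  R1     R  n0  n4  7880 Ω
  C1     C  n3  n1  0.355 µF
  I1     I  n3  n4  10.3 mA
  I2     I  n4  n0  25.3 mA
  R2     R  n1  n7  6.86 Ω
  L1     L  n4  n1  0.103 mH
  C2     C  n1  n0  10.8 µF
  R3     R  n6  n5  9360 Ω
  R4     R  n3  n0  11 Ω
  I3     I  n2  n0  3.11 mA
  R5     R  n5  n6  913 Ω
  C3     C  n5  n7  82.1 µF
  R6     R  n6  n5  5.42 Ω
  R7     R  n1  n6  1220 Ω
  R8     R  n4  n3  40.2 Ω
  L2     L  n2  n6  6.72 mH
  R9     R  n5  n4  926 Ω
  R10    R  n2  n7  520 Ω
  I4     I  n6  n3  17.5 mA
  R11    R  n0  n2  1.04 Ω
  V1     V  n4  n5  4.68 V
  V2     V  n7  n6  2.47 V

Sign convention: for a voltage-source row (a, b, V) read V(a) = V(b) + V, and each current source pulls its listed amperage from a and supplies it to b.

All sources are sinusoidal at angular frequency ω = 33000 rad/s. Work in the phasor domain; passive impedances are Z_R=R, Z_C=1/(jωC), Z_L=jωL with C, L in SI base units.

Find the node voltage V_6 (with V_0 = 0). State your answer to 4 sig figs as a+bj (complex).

Element admittances at ω=33000 rad/s:
  Y(R1) = 0.0001269+0.000j S between n0,n4
  Y(C1) = 0.000+0.01171j S between n3,n1
  I1: injects 0.0103 A into n4 (from n3)
  I2: injects 0.0253 A into n0 (from n4)
  Y(R2) = 0.1458+0.000j S between n1,n7
  Y(L1) = 0.000-0.2942j S between n4,n1
  Y(C2) = 0.000+0.3564j S between n1,n0
  Y(R3) = 0.0001068+0.000j S between n6,n5
  Y(R4) = 0.09091+0.000j S between n3,n0
  I3: injects 0.00311 A into n0 (from n2)
  Y(R5) = 0.001095+0.000j S between n5,n6
  Y(C3) = 0.000+2.709j S between n5,n7
  Y(R6) = 0.1845+0.000j S between n6,n5
  Y(R7) = 0.0008197+0.000j S between n1,n6
  Y(R8) = 0.02488+0.000j S between n4,n3
  Y(L2) = 0.000-0.004509j S between n2,n6
  Y(R9) = 0.001080+0.000j S between n5,n4
  Y(R10) = 0.001923+0.000j S between n2,n7
  I4: injects 0.0175 A into n3 (from n6)
  Y(R11) = 0.9615+0.000j S between n0,n2
  V1: constraint V(n4)−V(n5) = 4.68
  V2: constraint V(n7)−V(n6) = 2.47
Assemble and solve the 9×9 MNA system:
  V(n1)=-0.1829+0.1311j  V(n2)=-0.004274+0.03327j  V(n3)=0.2456+0.3624j  V(n4)=0.7448+1.888j  V(n5)=-3.935+1.888j  V(n6)=-6.466+1.514j  V(n7)=-3.996+1.514j
  i(V1)=-0.5496+0.2347j  i(V2)=-0.4510-0.03927j

-6.466+1.514j V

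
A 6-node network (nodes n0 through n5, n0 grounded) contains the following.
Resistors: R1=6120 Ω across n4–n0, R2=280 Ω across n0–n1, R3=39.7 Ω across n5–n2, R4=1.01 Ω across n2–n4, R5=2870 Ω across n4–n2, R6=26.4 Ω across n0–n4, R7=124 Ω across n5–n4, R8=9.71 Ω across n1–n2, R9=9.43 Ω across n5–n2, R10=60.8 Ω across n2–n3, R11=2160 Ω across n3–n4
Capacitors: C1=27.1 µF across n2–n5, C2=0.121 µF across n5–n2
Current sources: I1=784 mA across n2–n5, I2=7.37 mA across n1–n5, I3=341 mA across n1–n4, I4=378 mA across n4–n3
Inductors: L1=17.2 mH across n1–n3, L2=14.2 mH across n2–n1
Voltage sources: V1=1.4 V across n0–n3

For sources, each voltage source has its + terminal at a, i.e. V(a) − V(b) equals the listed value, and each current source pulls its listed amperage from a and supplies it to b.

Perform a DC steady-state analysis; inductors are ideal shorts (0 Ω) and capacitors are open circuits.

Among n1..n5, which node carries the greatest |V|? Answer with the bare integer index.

MNA unknowns: 5 node voltages V₁..V_5 plus 3 source currents (L1, L2, V1)
R1: Y=0.0001634 on G[4,0]
R2: Y=0.003571 on G[0,1]
R3: Y=0.02519 on G[5,2]
R4: Y=0.9901 on G[2,4]
C1: Y=0.000 on G[2,5]
C2: Y=0.000 on G[5,2]
R5: Y=0.0003484 on G[4,2]
R6: Y=0.03788 on G[0,4]
R7: Y=0.008065 on G[5,4]
I1: z[2]−=0.784, z[5]+=0.784
I2: z[1]−=0.00737, z[5]+=0.00737
I3: z[1]−=0.341, z[4]+=0.341
L1: row V1−V3=0, i_L1 at 1,3
R8: Y=0.1030 on G[1,2]
I4: z[4]−=0.378, z[3]+=0.378
R9: Y=0.1060 on G[5,2]
R10: Y=0.01645 on G[2,3]
R11: Y=0.0004630 on G[3,4]
L2: row V2−V1=0, i_L2 at 2,1
V1: row V0−V3=1.4, i_V1 at 0,3
solve → V1=-1.400, V2=-1.400, V3=-1.400, V4=-1.340, V5=4.285
aux → i_L1=-0.3220, i_L2=0.02132, i_V1=-0.05598

5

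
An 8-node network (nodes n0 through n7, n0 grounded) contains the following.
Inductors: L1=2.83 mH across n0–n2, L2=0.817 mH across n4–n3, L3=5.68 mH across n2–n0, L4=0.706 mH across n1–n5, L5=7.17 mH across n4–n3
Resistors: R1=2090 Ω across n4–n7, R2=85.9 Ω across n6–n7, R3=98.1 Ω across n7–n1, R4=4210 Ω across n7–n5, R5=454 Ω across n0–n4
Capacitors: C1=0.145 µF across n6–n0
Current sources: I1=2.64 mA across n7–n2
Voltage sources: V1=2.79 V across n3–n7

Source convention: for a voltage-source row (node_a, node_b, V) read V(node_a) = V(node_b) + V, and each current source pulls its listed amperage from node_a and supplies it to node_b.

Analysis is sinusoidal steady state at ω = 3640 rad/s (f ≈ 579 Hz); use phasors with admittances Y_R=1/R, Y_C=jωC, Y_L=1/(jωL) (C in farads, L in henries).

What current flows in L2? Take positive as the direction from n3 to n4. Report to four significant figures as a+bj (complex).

MNA unknowns: 7 node voltages V₁..V_7 plus 1 source current (V1)
L1: Y=0.000-0.09708j on G[0,2]
L2: Y=0.000-0.3363j on G[4,3]
R1: Y=0.0004785+0.000j on G[4,7]
R2: Y=0.01164+0.000j on G[6,7]
L3: Y=0.000-0.04837j on G[2,0]
R3: Y=0.01019+0.000j on G[7,1]
C1: Y=0.000+0.0005278j on G[6,0]
R4: Y=0.0002375+0.000j on G[7,5]
L4: Y=0.000-0.3891j on G[1,5]
R5: Y=0.002203+0.000j on G[0,4]
L5: Y=0.000-0.03832j on G[4,3]
I1: z[7]−=0.00264, z[2]+=0.00264
V1: row V3−V7=2.79, i_V1 at 3,7
solve → V1=-3.742+0.8832j, V2=0.000+0.01815j, V3=-0.9520+0.8832j, V4=-0.9468+0.8852j, V5=-3.742+0.8832j, V6=-3.694+1.051j, V7=-3.742+0.8832j
aux → i_V1=0.0007480-0.001951j

-0.0006715+0.001751j A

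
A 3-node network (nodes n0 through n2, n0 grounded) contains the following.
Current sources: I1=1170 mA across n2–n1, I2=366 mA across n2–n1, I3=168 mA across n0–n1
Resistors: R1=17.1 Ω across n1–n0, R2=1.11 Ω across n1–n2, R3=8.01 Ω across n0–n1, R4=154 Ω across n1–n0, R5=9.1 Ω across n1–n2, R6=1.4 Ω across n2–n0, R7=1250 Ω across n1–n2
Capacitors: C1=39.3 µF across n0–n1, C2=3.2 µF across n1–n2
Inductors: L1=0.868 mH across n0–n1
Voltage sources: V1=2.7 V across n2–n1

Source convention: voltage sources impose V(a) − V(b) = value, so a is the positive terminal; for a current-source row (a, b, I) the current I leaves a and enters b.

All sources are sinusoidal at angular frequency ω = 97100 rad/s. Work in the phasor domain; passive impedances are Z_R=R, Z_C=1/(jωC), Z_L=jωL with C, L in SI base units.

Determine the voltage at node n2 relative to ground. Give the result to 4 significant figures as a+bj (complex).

2.596+0.4381j V

Element admittances at ω=97100 rad/s:
  I1: injects 1.17 A into n1 (from n2)
  Y(R1) = 0.05848+0.000j S between n1,n0
  Y(R2) = 0.9009+0.000j S between n1,n2
  Y(R3) = 0.1248+0.000j S between n0,n1
  Y(C1) = 0.000+3.816j S between n0,n1
  I2: injects 0.366 A into n1 (from n2)
  Y(C2) = 0.000+0.3107j S between n1,n2
  Y(L1) = 0.000-0.01186j S between n0,n1
  I3: injects 0.168 A into n1 (from n0)
  Y(R4) = 0.006494+0.000j S between n1,n0
  Y(R5) = 0.1099+0.000j S between n1,n2
  Y(R6) = 0.7143+0.000j S between n2,n0
  Y(R7) = 0.0008000+0.000j S between n1,n2
  V1: constraint V(n2)−V(n1) = 2.7
Assemble and solve the 3×3 MNA system:
  V(n1)=-0.1041+0.4381j  V(n2)=2.596+0.4381j
  i(V1)=-6.122-1.152j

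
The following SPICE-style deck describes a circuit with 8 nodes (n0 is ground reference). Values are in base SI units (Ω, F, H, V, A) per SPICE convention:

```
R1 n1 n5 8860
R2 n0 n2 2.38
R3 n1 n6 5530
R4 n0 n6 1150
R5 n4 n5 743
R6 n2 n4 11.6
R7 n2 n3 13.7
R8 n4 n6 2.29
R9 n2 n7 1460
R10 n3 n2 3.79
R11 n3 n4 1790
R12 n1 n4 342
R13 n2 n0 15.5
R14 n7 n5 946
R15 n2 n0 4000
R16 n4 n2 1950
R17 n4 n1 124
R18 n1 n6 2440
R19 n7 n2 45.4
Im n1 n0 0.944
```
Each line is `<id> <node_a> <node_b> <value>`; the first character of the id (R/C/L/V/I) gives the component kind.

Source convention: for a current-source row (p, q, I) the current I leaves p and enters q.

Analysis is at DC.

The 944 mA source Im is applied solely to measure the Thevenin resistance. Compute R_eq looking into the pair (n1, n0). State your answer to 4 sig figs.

MNA unknowns: 7 node voltages V₁..V_7
R1: Y=0.0001129 on G[1,5]
R2: Y=0.4202 on G[0,2]
R3: Y=0.0001808 on G[1,6]
R4: Y=0.0008696 on G[0,6]
R5: Y=0.001346 on G[4,5]
R6: Y=0.08621 on G[2,4]
R7: Y=0.07299 on G[2,3]
R8: Y=0.4367 on G[4,6]
R9: Y=0.0006849 on G[2,7]
R10: Y=0.2639 on G[3,2]
R11: Y=0.0005587 on G[3,4]
R12: Y=0.002924 on G[1,4]
R13: Y=0.06452 on G[2,0]
R14: Y=0.001057 on G[7,5]
R15: Y=0.0002500 on G[2,0]
R16: Y=0.0005128 on G[4,2]
R17: Y=0.008065 on G[4,1]
R18: Y=0.0004098 on G[1,6]
R19: Y=0.02203 on G[7,2]
Im: z[1]−=0.944, z[0]+=0.944
solve → V1=-93.24, V2=-1.924, V3=-1.942, V4=-12.50, V5=-11.86, V6=-12.58, V7=-2.366

R_eq = 98.77 Ω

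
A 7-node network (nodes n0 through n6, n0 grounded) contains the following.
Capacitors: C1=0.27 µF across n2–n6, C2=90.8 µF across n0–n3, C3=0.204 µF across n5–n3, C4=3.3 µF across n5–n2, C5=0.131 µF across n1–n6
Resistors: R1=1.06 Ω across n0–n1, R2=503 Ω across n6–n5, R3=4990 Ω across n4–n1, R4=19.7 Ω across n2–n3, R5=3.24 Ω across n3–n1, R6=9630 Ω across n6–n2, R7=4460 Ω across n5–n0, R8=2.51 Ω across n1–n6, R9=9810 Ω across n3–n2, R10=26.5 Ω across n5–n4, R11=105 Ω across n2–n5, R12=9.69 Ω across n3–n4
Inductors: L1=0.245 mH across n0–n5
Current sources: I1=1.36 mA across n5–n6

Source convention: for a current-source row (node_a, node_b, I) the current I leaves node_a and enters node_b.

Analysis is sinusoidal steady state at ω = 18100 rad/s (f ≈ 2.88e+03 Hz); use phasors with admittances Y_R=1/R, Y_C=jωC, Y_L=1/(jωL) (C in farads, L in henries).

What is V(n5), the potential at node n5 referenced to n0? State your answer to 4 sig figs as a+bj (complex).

Apply KCL at each of the 6 non-ground nodes and solve the resulting linear system.
Node n1: branches {R1, R3, R5, R8, C5} → V_1 = 0.001044-8.863e-05j
Node n2: branches {C1, R4, R6, R9, C4, R11} → V_2 = 0.001423-0.004127j
Node n3: branches {R4, R5, C2, C3, R9, R12} → V_3 = -0.0001907-0.0002691j
Node n4: branches {R3, R10, R12} → V_4 = -0.0006105-0.001889j
Node n5: branches {R2, R7, C3, L1, R10, C4, R11, I1} → V_5 = -0.001767-0.006328j
Node n6: branches {C1, R2, R6, R8, C5, I1} → V_6 = 0.004474-0.0001782j

-0.001767-0.006328j V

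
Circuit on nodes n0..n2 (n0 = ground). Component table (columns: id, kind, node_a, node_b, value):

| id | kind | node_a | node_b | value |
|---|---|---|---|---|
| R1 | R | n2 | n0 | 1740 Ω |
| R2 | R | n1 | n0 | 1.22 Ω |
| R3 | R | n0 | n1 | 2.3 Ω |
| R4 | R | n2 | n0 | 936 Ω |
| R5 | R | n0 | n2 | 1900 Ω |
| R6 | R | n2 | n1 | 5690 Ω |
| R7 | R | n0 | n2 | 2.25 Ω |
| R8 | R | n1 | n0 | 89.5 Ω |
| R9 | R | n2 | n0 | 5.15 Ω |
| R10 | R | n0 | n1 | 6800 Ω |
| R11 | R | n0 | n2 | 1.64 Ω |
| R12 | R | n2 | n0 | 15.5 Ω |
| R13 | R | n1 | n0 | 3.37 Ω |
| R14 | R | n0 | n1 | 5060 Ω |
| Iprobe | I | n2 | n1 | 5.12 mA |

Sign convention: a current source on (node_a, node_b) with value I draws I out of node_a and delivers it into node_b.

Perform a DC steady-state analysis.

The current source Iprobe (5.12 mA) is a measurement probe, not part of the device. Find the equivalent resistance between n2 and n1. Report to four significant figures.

R_eq = 1.400 Ω

MNA unknowns: 2 node voltages V₁..V_2
R1: Y=0.0005747 on G[2,0]
R2: Y=0.8197 on G[1,0]
R3: Y=0.4348 on G[0,1]
R4: Y=0.001068 on G[2,0]
R5: Y=0.0005263 on G[0,2]
R6: Y=0.0001757 on G[2,1]
R7: Y=0.4444 on G[0,2]
R8: Y=0.01117 on G[1,0]
R9: Y=0.1942 on G[2,0]
R10: Y=0.0001471 on G[0,1]
R11: Y=0.6098 on G[0,2]
R12: Y=0.06452 on G[2,0]
R13: Y=0.2967 on G[1,0]
R14: Y=0.0001976 on G[0,1]
Iprobe: z[2]−=0.00512, z[1]+=0.00512
solve → V1=0.003276, V2=-0.003892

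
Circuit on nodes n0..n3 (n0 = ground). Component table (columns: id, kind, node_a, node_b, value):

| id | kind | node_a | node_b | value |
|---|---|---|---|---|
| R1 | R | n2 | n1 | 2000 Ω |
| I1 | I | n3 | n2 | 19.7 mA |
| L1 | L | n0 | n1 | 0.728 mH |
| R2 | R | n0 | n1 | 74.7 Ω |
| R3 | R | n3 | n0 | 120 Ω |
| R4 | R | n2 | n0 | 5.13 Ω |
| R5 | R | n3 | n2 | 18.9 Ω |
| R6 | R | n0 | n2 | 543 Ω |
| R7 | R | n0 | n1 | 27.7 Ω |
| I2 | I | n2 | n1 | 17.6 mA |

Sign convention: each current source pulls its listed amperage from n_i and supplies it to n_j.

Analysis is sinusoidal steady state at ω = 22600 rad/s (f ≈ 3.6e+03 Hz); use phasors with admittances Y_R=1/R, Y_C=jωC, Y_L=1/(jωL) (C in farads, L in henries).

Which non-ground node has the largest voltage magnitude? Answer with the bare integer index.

Element admittances at ω=22600 rad/s:
  Y(R1) = 0.0005000+0.000j S between n2,n1
  I1: injects 0.0197 A into n2 (from n3)
  Y(L1) = 0.000-0.06078j S between n0,n1
  Y(R2) = 0.01339+0.000j S between n0,n1
  Y(R3) = 0.008333+0.000j S between n3,n0
  Y(R4) = 0.1949+0.000j S between n2,n0
  Y(R5) = 0.05291+0.000j S between n3,n2
  Y(R6) = 0.001842+0.000j S between n0,n2
  Y(R7) = 0.03610+0.000j S between n0,n1
  I2: injects 0.0176 A into n1 (from n2)
Assemble and solve the 3×3 MNA system:
  V(n1)=0.1418+0.1724j  V(n2)=-0.07262+0.0004215j  V(n3)=-0.3844+0.0003642j

3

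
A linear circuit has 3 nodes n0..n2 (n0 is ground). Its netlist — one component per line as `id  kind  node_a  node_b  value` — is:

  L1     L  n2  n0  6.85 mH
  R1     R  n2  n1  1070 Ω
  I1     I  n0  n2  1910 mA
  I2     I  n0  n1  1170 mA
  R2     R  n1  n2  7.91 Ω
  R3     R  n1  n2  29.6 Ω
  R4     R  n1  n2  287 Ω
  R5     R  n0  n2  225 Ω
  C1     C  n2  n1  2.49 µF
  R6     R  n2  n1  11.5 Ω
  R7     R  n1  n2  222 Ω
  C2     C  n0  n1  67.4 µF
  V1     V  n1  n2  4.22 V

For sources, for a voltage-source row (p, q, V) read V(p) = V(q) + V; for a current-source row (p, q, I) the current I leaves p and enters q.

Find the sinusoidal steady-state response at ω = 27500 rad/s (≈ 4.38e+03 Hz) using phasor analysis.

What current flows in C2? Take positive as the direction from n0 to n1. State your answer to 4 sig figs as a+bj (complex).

Apply KCL at each of the 2 non-ground nodes and solve the resulting linear system.
Node n1: branches {R1, I2, R2, R3, R4, C1, R6, R7, C2, V1} → V_1 = -0.008089-1.677j
Node n2: branches {L1, R1, I1, R2, R3, R4, R5, C1, R6, R7, V1} → V_2 = -4.228-1.677j
Source currents: i(V1)=-3.018-0.2740j

-3.108+0.01499j A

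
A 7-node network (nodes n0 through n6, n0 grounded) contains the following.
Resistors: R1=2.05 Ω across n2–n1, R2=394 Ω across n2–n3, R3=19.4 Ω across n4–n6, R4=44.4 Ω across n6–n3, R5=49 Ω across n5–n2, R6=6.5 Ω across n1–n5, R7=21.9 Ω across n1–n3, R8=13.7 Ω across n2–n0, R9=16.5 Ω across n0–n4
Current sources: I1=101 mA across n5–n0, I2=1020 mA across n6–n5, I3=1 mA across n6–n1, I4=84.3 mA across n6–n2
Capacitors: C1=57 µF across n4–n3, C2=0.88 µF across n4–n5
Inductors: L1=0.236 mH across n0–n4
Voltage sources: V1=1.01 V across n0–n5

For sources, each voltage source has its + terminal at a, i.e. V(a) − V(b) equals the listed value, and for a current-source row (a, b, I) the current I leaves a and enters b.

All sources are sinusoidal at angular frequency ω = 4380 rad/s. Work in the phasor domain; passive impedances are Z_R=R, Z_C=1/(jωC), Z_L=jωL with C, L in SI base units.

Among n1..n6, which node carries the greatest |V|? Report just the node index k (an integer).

Apply KCL at each of the 6 non-ground nodes and solve the resulting linear system.
Node n1: branches {R1, R6, R7, I3} → V_1 = -0.3927+0.03828j
Node n2: branches {R1, R2, R5, R8, I4} → V_2 = -0.2199+0.03296j
Node n3: branches {R2, R4, C1, R7} → V_3 = -0.1816+0.2240j
Node n4: branches {R3, C1, C2, L1, R9} → V_4 = -0.05920-1.153j
Node n5: branches {I1, I2, R5, R6, C2, V1} → V_5 = -1.010+0.000j
Node n6: branches {R3, I2, R4, I3, I4} → V_6 = -15.02-0.7346j
Source currents: i(V1)=-1.035-0.01023j

6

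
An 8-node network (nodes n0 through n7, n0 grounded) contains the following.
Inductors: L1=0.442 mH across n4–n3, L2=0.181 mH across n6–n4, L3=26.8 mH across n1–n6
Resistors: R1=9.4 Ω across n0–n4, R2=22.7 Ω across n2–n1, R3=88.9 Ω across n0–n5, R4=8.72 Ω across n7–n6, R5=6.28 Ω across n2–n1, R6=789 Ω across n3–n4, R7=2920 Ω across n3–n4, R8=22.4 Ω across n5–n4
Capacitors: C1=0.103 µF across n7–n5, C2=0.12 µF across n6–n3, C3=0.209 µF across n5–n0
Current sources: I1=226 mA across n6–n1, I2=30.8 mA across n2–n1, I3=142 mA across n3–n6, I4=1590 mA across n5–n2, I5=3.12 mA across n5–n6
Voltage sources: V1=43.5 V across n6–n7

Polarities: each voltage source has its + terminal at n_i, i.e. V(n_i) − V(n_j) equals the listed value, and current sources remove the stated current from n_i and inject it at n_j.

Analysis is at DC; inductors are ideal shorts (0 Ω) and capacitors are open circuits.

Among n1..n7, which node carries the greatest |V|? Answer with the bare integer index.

Element admittances at DC:
  L1: short n4↔n3 (DC inductor)
  Y(R1) = 0.1064 S between n0,n4
  Y(C1) = 0.000 S between n7,n5
  Y(R2) = 0.04405 S between n2,n1
  I1: injects 0.226 A into n1 (from n6)
  Y(R3) = 0.01125 S between n0,n5
  Y(R4) = 0.1147 S between n7,n6
  L2: short n6↔n4 (DC inductor)
  Y(C2) = 0.000 S between n6,n3
  Y(R5) = 0.1592 S between n2,n1
  Y(R6) = 0.001267 S between n3,n4
  I2: injects 0.0308 A into n1 (from n2)
  Y(R7) = 0.0003425 S between n3,n4
  Y(C3) = 0.000 S between n5,n0
  L3: short n1↔n6 (DC inductor)
  I3: injects 0.142 A into n6 (from n3)
  I4: injects 1.59 A into n2 (from n5)
  I5: injects 0.00312 A into n6 (from n5)
  Y(R8) = 0.04464 S between n5,n4
  V1: constraint V(n6)−V(n7) = 43.5
Assemble and solve the 11×11 MNA system:
  V(n1)=2.779  V(n2)=10.45  V(n3)=2.779  V(n4)=2.779  V(n5)=-26.28  V(n6)=2.779  V(n7)=-40.72
  i(L1)=0.1420  i(L2)=1.735  i(L3)=1.816  i(V1)=-4.989

7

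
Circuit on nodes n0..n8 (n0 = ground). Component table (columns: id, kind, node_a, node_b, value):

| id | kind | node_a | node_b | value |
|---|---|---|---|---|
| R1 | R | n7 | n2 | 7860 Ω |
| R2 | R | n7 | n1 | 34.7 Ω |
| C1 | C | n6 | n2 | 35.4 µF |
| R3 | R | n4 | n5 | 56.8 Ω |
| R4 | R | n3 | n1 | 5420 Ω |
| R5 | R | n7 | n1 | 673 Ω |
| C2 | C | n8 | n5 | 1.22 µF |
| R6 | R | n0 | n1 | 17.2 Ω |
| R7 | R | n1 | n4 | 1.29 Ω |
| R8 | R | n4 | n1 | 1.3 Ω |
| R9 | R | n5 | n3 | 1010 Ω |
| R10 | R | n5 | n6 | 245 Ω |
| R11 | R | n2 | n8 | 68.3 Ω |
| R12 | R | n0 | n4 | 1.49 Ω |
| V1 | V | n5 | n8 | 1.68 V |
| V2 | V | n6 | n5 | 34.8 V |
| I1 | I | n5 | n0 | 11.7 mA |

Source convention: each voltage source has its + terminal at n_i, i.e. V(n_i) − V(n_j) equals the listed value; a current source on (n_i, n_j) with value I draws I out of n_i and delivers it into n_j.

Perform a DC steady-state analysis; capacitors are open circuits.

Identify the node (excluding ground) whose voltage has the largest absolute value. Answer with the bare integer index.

6

Element admittances at DC:
  Y(R1) = 0.0001272 S between n7,n2
  Y(R2) = 0.02882 S between n7,n1
  Y(C1) = 0.000 S between n6,n2
  Y(R3) = 0.01761 S between n4,n5
  Y(R4) = 0.0001845 S between n3,n1
  Y(R5) = 0.001486 S between n7,n1
  Y(C2) = 0.000 S between n8,n5
  Y(R6) = 0.05814 S between n0,n1
  Y(R7) = 0.7752 S between n1,n4
  Y(R8) = 0.7692 S between n4,n1
  Y(R9) = 0.0009901 S between n5,n3
  Y(R10) = 0.004082 S between n5,n6
  Y(R11) = 0.01464 S between n2,n8
  Y(R12) = 0.6711 S between n0,n4
  V1: constraint V(n5)−V(n8) = 1.68
  V2: constraint V(n6)−V(n5) = 34.8
  I1: injects 0.0117 A into n0 (from n5)
Assemble and solve the 10×10 MNA system:
  V(n1)=-0.01573  V(n2)=-2.318  V(n3)=-0.5574  V(n4)=-0.01607  V(n5)=-0.6584  V(n6)=34.14  V(n7)=-0.02536  V(n8)=-2.338
  i(V1)=-0.0002917  i(V2)=-0.1420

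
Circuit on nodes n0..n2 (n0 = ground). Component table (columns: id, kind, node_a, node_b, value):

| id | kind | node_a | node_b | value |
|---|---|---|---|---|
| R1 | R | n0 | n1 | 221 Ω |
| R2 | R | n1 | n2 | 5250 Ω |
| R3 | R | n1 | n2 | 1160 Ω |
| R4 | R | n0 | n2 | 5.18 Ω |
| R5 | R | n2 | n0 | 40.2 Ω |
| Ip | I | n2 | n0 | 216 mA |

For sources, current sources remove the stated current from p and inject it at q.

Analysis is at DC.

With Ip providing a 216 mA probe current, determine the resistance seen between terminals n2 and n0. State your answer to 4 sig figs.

Apply KCL at each of the 2 non-ground nodes and solve the resulting linear system.
Node n1: branches {R1, R2, R3} → V_1 = -0.1863
Node n2: branches {R2, R3, R4, R5, Ip} → V_2 = -0.9873

R_eq = 4.571 Ω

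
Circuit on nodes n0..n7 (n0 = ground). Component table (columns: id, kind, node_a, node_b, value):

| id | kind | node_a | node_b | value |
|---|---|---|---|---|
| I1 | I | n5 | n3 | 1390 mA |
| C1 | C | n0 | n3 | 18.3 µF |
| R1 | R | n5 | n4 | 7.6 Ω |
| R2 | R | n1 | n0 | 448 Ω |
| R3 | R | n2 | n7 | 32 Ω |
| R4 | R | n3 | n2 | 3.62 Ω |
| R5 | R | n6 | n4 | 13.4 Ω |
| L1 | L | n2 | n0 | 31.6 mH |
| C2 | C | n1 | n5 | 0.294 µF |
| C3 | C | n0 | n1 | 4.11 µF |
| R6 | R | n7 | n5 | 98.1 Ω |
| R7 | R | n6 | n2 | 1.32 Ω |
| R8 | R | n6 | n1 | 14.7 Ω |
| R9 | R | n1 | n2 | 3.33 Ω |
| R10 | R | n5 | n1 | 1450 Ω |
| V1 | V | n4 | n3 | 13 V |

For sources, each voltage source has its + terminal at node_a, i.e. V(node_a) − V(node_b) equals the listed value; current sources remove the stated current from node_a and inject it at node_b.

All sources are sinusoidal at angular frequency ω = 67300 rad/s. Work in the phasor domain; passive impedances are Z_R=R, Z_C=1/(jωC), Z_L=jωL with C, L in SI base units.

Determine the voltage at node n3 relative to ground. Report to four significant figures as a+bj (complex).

-0.2022+0.2249j V

MNA unknowns: 7 node voltages V₁..V_7 plus 1 source current (V1)
I1: z[5]−=1.39, z[3]+=1.39
C1: Y=0.000+1.232j on G[0,3]
R1: Y=0.1316+0.000j on G[5,4]
R2: Y=0.002232+0.000j on G[1,0]
R3: Y=0.03125+0.000j on G[2,7]
R4: Y=0.2762+0.000j on G[3,2]
R5: Y=0.07463+0.000j on G[6,4]
L1: Y=0.000-0.0004702j on G[2,0]
C2: Y=0.000+0.01979j on G[1,5]
C3: Y=0.000+0.2766j on G[0,1]
R6: Y=0.01019+0.000j on G[7,5]
R7: Y=0.7576+0.000j on G[6,2]
R8: Y=0.06803+0.000j on G[6,1]
R9: Y=0.3003+0.000j on G[1,2]
R10: Y=0.0006897+0.000j on G[5,1]
V1: row V4−V3=13, i_V1 at 4,3
solve → V1=0.9108-0.9947j, V2=1.550-0.3959j, V3=-0.2022+0.2249j, V4=12.80+0.2249j, V5=2.328-0.01558j, V6=2.434-0.3896j, V7=1.741-0.3023j
aux → i_V1=-2.151-0.07750j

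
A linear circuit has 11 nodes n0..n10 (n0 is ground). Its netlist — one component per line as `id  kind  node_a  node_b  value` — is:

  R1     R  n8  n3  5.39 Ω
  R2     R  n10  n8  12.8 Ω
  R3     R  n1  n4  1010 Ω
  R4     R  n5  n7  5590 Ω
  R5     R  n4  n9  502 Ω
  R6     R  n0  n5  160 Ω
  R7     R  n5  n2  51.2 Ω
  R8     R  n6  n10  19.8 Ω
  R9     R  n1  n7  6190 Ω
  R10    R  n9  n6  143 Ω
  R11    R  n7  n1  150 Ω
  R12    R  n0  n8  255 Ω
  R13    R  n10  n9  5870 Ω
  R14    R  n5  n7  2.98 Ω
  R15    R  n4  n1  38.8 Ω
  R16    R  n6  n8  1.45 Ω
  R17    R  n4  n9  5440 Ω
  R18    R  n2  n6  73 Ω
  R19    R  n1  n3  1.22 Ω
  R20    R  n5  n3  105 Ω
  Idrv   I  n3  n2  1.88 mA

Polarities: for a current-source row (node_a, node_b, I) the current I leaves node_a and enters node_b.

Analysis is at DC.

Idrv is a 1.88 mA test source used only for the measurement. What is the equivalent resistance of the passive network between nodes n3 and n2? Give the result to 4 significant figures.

MNA unknowns: 10 node voltages V₁..V_10
R1: Y=0.1855 on G[8,3]
R2: Y=0.07812 on G[10,8]
R3: Y=0.0009901 on G[1,4]
R4: Y=0.0001789 on G[5,7]
R5: Y=0.001992 on G[4,9]
R6: Y=0.006250 on G[0,5]
R7: Y=0.01953 on G[5,2]
R8: Y=0.05051 on G[6,10]
R9: Y=0.0001616 on G[1,7]
R10: Y=0.006993 on G[9,6]
R11: Y=0.006667 on G[7,1]
R12: Y=0.003922 on G[0,8]
R13: Y=0.0001704 on G[10,9]
R14: Y=0.3356 on G[5,7]
R15: Y=0.02577 on G[4,1]
R16: Y=0.6897 on G[6,8]
R17: Y=0.0001838 on G[4,9]
R18: Y=0.01370 on G[2,6]
R19: Y=0.8197 on G[1,3]
R20: Y=0.009524 on G[5,3]
Idrv: z[3]−=0.00188, z[2]+=0.00188
solve → V1=-0.02930, V2=0.05616, V3=-0.02967, V4=-0.02887, V5=0.01472, V6=-0.02199, V7=0.01385, V8=-0.02346, V9=-0.02361, V10=-0.02289

R_eq = 45.66 Ω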